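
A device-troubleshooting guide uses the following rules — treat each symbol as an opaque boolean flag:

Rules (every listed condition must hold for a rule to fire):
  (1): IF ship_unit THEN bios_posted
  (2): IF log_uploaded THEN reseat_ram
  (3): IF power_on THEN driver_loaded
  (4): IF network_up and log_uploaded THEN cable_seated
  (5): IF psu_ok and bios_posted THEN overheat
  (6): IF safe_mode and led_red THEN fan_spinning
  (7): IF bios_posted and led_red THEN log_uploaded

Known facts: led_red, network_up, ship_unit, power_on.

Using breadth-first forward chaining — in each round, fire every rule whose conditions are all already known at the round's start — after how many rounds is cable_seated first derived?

3

Round 1: (1) [IF ship_unit THEN bios_posted]; (3) [IF power_on THEN driver_loaded]. New: bios_posted, driver_loaded.
Round 2: (7) [IF bios_posted and led_red THEN log_uploaded]. New: log_uploaded.
Round 3: (2) [IF log_uploaded THEN reseat_ram]; (4) [IF network_up and log_uploaded THEN cable_seated]. New: reseat_ram, cable_seated.
cable_seated first appears in round 3.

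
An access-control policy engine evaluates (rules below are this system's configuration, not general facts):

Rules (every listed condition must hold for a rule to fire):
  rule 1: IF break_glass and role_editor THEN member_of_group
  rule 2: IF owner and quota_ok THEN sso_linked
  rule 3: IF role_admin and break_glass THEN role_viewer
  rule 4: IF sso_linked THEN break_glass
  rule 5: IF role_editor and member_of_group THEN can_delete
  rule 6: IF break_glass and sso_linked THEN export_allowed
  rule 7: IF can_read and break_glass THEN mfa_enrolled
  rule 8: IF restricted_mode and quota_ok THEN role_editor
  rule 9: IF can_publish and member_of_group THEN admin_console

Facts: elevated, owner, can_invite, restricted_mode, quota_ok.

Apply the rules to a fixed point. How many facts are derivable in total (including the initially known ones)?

11

[1] rule 2 [IF owner and quota_ok THEN sso_linked]; rule 8 [IF restricted_mode and quota_ok THEN role_editor]. ⇒ new: sso_linked, role_editor.
[2] rule 4 [IF sso_linked THEN break_glass]. ⇒ new: break_glass.
[3] rule 1 [IF break_glass and role_editor THEN member_of_group]; rule 6 [IF break_glass and sso_linked THEN export_allowed]. ⇒ new: member_of_group, export_allowed.
[4] rule 5 [IF role_editor and member_of_group THEN can_delete]. ⇒ new: can_delete.
Closure: {break_glass, can_delete, can_invite, elevated, export_allowed, member_of_group, owner, quota_ok, restricted_mode, role_editor, sso_linked} — 11 facts.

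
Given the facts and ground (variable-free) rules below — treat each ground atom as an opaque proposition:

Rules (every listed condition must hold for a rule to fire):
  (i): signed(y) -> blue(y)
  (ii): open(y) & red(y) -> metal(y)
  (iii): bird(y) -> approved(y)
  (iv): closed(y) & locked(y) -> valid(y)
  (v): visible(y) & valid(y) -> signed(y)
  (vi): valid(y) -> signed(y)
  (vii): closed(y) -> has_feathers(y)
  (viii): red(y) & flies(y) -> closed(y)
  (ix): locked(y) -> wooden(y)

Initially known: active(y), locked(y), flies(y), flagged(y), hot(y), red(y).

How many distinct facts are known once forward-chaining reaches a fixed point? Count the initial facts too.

12

Round 1 fires (viii), (ix), giving closed(y), wooden(y).
Round 2 fires (iv), (vii), giving valid(y), has_feathers(y).
Round 3 fires (vi), giving signed(y).
Round 4 fires (i), giving blue(y).
Closure: {active(y), blue(y), closed(y), flagged(y), flies(y), has_feathers(y), hot(y), locked(y), red(y), signed(y), valid(y), wooden(y)} — 12 facts.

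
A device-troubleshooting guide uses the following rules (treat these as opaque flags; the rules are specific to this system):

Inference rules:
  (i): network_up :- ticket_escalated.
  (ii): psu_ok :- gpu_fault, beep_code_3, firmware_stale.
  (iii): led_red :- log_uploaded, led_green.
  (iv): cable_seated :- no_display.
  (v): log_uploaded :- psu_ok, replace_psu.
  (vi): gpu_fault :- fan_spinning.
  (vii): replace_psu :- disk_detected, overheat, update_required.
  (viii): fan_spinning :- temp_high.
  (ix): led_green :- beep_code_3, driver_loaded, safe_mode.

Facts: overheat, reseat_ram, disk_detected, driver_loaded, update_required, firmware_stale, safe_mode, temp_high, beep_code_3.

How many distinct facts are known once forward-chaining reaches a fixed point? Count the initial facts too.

16

Round 1: (vii) [replace_psu :- disk_detected, overheat, update_required.]; (viii) [fan_spinning :- temp_high.]; (ix) [led_green :- beep_code_3, driver_loaded, safe_mode.]. New: replace_psu, fan_spinning, led_green.
Round 2: (vi) [gpu_fault :- fan_spinning.]. New: gpu_fault.
Round 3: (ii) [psu_ok :- gpu_fault, beep_code_3, firmware_stale.]. New: psu_ok.
Round 4: (v) [log_uploaded :- psu_ok, replace_psu.]. New: log_uploaded.
Round 5: (iii) [led_red :- log_uploaded, led_green.]. New: led_red.
Closure: {beep_code_3, disk_detected, driver_loaded, fan_spinning, firmware_stale, gpu_fault, led_green, led_red, log_uploaded, overheat, psu_ok, replace_psu, reseat_ram, safe_mode, temp_high, update_required} — 16 facts.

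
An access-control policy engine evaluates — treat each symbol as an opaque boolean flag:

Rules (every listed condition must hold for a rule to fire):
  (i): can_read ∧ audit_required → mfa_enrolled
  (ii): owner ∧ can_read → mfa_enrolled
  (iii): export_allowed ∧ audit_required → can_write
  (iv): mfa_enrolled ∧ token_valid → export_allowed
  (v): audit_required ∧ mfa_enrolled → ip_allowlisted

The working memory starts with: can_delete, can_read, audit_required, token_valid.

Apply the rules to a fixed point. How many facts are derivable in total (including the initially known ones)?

Round 1: (i) [can_read ∧ audit_required → mfa_enrolled]. Adds mfa_enrolled.
Round 2: (iv) [mfa_enrolled ∧ token_valid → export_allowed]; (v) [audit_required ∧ mfa_enrolled → ip_allowlisted]. Adds export_allowed, ip_allowlisted.
Round 3: (iii) [export_allowed ∧ audit_required → can_write]. Adds can_write.
Closure: {audit_required, can_delete, can_read, can_write, export_allowed, ip_allowlisted, mfa_enrolled, token_valid} — 8 facts.

8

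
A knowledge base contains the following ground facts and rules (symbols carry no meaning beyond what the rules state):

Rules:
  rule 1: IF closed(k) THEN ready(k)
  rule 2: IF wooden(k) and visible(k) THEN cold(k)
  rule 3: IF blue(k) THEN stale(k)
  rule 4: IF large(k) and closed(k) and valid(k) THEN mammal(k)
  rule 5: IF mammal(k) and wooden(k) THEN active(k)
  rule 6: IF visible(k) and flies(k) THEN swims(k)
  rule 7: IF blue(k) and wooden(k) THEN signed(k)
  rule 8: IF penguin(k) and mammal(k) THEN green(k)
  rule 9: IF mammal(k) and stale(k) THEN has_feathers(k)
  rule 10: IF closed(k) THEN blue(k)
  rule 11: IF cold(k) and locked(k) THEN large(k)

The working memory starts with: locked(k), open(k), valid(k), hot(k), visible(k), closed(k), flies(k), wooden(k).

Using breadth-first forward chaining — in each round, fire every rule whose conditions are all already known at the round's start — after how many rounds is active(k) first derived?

[1] rule 1 [IF closed(k) THEN ready(k)]; rule 2 [IF wooden(k) and visible(k) THEN cold(k)]; rule 6 [IF visible(k) and flies(k) THEN swims(k)]; rule 10 [IF closed(k) THEN blue(k)]. ⇒ new: ready(k), cold(k), swims(k), blue(k).
[2] rule 3 [IF blue(k) THEN stale(k)]; rule 7 [IF blue(k) and wooden(k) THEN signed(k)]; rule 11 [IF cold(k) and locked(k) THEN large(k)]. ⇒ new: stale(k), signed(k), large(k).
[3] rule 4 [IF large(k) and closed(k) and valid(k) THEN mammal(k)]. ⇒ new: mammal(k).
[4] rule 5 [IF mammal(k) and wooden(k) THEN active(k)]; rule 9 [IF mammal(k) and stale(k) THEN has_feathers(k)]. ⇒ new: active(k), has_feathers(k).
active(k) first appears in round 4.

4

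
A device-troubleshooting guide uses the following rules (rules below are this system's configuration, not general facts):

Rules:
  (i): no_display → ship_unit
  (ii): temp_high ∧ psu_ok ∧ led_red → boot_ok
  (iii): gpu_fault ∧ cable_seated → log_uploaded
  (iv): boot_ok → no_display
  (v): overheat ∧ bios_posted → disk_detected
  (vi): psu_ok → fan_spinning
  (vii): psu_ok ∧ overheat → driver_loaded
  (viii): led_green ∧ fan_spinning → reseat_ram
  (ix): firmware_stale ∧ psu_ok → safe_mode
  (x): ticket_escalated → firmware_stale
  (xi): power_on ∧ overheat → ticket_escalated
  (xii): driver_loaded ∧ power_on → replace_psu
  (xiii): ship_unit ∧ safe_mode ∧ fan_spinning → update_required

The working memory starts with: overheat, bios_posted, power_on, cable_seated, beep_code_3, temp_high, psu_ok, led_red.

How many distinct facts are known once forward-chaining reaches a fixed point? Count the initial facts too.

Round 1 fires (ii), (v), (vi), (vii), (xi), giving boot_ok, disk_detected, fan_spinning, driver_loaded, ticket_escalated.
Round 2 fires (iv), (x), (xii), giving no_display, firmware_stale, replace_psu.
Round 3 fires (i), (ix), giving ship_unit, safe_mode.
Round 4 fires (xiii), giving update_required.
Closure: {beep_code_3, bios_posted, boot_ok, cable_seated, disk_detected, driver_loaded, fan_spinning, firmware_stale, led_red, no_display, overheat, power_on, psu_ok, replace_psu, safe_mode, ship_unit, temp_high, ticket_escalated, update_required} — 19 facts.

19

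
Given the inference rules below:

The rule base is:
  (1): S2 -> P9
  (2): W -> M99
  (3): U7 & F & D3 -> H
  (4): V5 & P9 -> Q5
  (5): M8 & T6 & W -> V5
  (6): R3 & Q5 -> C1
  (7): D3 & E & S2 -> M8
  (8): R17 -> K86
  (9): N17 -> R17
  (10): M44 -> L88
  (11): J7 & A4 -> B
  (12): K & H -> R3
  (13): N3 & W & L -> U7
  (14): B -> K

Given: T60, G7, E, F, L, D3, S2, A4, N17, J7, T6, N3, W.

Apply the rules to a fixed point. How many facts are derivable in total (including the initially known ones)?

Round 1 fires (1), (2), (7), (9), (11), (13), giving P9, M99, M8, R17, B, U7.
Round 2 fires (3), (5), (8), (14), giving H, V5, K86, K.
Round 3 fires (4), (12), giving Q5, R3.
Round 4 fires (6), giving C1.
Closure: {A4, B, C1, D3, E, F, G7, H, J7, K, K86, L, M8, M99, N17, N3, P9, Q5, R17, R3, S2, T6, T60, U7, V5, W} — 26 facts.

26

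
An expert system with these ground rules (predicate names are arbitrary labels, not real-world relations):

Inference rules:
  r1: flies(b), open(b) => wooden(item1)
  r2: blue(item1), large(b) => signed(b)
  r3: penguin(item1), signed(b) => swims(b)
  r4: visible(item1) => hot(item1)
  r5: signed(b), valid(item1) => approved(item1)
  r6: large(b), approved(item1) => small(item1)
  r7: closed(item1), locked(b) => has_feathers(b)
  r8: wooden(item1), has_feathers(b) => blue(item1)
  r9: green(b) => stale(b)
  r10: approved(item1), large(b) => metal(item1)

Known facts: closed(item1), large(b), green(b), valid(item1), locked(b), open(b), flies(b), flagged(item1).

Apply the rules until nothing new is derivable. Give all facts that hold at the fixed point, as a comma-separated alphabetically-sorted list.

approved(item1), blue(item1), closed(item1), flagged(item1), flies(b), green(b), has_feathers(b), large(b), locked(b), metal(item1), open(b), signed(b), small(item1), stale(b), valid(item1), wooden(item1)

[1] r1 [flies(b), open(b) => wooden(item1)]; r7 [closed(item1), locked(b) => has_feathers(b)]; r9 [green(b) => stale(b)]. ⇒ new: wooden(item1), has_feathers(b), stale(b).
[2] r8 [wooden(item1), has_feathers(b) => blue(item1)]. ⇒ new: blue(item1).
[3] r2 [blue(item1), large(b) => signed(b)]. ⇒ new: signed(b).
[4] r5 [signed(b), valid(item1) => approved(item1)]. ⇒ new: approved(item1).
[5] r6 [large(b), approved(item1) => small(item1)]; r10 [approved(item1), large(b) => metal(item1)]. ⇒ new: small(item1), metal(item1).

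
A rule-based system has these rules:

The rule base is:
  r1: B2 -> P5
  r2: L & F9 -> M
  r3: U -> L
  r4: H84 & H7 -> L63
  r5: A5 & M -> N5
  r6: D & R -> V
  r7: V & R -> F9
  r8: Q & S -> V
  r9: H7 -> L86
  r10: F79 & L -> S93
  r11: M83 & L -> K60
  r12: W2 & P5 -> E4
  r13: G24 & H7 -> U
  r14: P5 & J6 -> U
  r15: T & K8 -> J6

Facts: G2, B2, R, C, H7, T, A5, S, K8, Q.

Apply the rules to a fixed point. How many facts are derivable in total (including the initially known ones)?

Round 1: r1 [B2 -> P5]; r8 [Q & S -> V]; r9 [H7 -> L86]; r15 [T & K8 -> J6]. New: P5, V, L86, J6.
Round 2: r7 [V & R -> F9]; r14 [P5 & J6 -> U]. New: F9, U.
Round 3: r3 [U -> L]. New: L.
Round 4: r2 [L & F9 -> M]. New: M.
Round 5: r5 [A5 & M -> N5]. New: N5.
Closure: {A5, B2, C, F9, G2, H7, J6, K8, L, L86, M, N5, P5, Q, R, S, T, U, V} — 19 facts.

19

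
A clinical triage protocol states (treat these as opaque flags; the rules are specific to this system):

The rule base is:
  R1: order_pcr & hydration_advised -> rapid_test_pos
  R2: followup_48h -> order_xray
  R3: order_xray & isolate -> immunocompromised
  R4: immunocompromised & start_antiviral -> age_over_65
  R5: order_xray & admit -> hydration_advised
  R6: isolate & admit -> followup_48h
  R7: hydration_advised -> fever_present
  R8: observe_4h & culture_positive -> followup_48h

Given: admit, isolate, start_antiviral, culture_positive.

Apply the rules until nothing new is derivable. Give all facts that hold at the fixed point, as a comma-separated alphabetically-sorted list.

Round 1: R6 [isolate & admit -> followup_48h]. New: followup_48h.
Round 2: R2 [followup_48h -> order_xray]. New: order_xray.
Round 3: R3 [order_xray & isolate -> immunocompromised]; R5 [order_xray & admit -> hydration_advised]. New: immunocompromised, hydration_advised.
Round 4: R4 [immunocompromised & start_antiviral -> age_over_65]; R7 [hydration_advised -> fever_present]. New: age_over_65, fever_present.

admit, age_over_65, culture_positive, fever_present, followup_48h, hydration_advised, immunocompromised, isolate, order_xray, start_antiviral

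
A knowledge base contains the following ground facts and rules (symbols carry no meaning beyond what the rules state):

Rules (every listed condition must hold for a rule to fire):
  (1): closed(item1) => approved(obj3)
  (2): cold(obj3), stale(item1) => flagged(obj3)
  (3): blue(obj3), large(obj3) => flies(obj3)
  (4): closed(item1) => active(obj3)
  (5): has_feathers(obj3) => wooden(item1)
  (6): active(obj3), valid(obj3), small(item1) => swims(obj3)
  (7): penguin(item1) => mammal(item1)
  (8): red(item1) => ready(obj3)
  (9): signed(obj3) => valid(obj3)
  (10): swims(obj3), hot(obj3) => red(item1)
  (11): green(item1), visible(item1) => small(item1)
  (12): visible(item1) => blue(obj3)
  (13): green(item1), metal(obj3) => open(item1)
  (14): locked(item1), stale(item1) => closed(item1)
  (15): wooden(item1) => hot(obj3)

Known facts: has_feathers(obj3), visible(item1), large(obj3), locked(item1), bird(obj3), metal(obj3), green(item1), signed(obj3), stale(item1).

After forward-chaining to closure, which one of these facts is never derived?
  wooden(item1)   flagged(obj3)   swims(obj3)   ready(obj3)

Round 1: (5) [has_feathers(obj3) => wooden(item1)]; (9) [signed(obj3) => valid(obj3)]; (11) [green(item1), visible(item1) => small(item1)]; (12) [visible(item1) => blue(obj3)]; (13) [green(item1), metal(obj3) => open(item1)]; (14) [locked(item1), stale(item1) => closed(item1)]. Adds wooden(item1), valid(obj3), small(item1), blue(obj3), open(item1), closed(item1).
Round 2: (1) [closed(item1) => approved(obj3)]; (3) [blue(obj3), large(obj3) => flies(obj3)]; (4) [closed(item1) => active(obj3)]; (15) [wooden(item1) => hot(obj3)]. Adds approved(obj3), flies(obj3), active(obj3), hot(obj3).
Round 3: (6) [active(obj3), valid(obj3), small(item1) => swims(obj3)]. Adds swims(obj3).
Round 4: (10) [swims(obj3), hot(obj3) => red(item1)]. Adds red(item1).
Round 5: (8) [red(item1) => ready(obj3)]. Adds ready(obj3).
Derived: wooden(item1) (round 1), swims(obj3) (round 3), ready(obj3) (round 5). flagged(obj3) never appears in any round.

flagged(obj3)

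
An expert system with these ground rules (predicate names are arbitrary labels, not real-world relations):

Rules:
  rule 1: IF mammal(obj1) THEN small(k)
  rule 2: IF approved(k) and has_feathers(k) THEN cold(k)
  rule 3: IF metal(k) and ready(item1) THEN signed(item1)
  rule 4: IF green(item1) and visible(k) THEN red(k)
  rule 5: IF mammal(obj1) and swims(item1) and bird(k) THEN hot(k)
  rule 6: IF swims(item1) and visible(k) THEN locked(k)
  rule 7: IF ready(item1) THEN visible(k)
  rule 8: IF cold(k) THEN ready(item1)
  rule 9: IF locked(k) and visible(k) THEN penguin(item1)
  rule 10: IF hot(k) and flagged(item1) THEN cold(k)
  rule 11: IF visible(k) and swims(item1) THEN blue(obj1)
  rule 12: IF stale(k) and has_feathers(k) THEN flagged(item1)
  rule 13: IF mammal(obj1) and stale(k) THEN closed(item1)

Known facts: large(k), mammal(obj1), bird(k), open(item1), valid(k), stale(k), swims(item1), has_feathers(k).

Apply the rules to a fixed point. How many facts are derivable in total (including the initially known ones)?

18

Round 1: rule 1 [IF mammal(obj1) THEN small(k)]; rule 5 [IF mammal(obj1) and swims(item1) and bird(k) THEN hot(k)]; rule 12 [IF stale(k) and has_feathers(k) THEN flagged(item1)]; rule 13 [IF mammal(obj1) and stale(k) THEN closed(item1)]. Adds small(k), hot(k), flagged(item1), closed(item1).
Round 2: rule 10 [IF hot(k) and flagged(item1) THEN cold(k)]. Adds cold(k).
Round 3: rule 8 [IF cold(k) THEN ready(item1)]. Adds ready(item1).
Round 4: rule 7 [IF ready(item1) THEN visible(k)]. Adds visible(k).
Round 5: rule 6 [IF swims(item1) and visible(k) THEN locked(k)]; rule 11 [IF visible(k) and swims(item1) THEN blue(obj1)]. Adds locked(k), blue(obj1).
Round 6: rule 9 [IF locked(k) and visible(k) THEN penguin(item1)]. Adds penguin(item1).
Closure: {bird(k), blue(obj1), closed(item1), cold(k), flagged(item1), has_feathers(k), hot(k), large(k), locked(k), mammal(obj1), open(item1), penguin(item1), ready(item1), small(k), stale(k), swims(item1), valid(k), visible(k)} — 18 facts.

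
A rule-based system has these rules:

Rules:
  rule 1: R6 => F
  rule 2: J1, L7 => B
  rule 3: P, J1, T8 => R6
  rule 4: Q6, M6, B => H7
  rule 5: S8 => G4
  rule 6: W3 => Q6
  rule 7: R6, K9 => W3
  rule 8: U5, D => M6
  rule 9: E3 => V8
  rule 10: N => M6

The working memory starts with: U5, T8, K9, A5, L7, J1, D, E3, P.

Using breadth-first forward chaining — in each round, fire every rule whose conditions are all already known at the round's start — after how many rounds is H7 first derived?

4

Round 1: rule 2 [J1, L7 => B]; rule 3 [P, J1, T8 => R6]; rule 8 [U5, D => M6]; rule 9 [E3 => V8]. Adds B, R6, M6, V8.
Round 2: rule 1 [R6 => F]; rule 7 [R6, K9 => W3]. Adds F, W3.
Round 3: rule 6 [W3 => Q6]. Adds Q6.
Round 4: rule 4 [Q6, M6, B => H7]. Adds H7.
H7 first appears in round 4.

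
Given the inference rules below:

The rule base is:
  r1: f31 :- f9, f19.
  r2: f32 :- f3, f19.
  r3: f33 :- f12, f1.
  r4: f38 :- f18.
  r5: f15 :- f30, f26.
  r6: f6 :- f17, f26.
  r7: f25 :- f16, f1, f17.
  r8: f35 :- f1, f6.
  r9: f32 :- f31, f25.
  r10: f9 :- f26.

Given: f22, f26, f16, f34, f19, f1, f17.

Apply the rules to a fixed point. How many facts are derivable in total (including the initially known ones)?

13

Round 1: r6 [f6 :- f17, f26.]; r7 [f25 :- f16, f1, f17.]; r10 [f9 :- f26.]. Adds f6, f25, f9.
Round 2: r1 [f31 :- f9, f19.]; r8 [f35 :- f1, f6.]. Adds f31, f35.
Round 3: r9 [f32 :- f31, f25.]. Adds f32.
Closure: {f1, f16, f17, f19, f22, f25, f26, f31, f32, f34, f35, f6, f9} — 13 facts.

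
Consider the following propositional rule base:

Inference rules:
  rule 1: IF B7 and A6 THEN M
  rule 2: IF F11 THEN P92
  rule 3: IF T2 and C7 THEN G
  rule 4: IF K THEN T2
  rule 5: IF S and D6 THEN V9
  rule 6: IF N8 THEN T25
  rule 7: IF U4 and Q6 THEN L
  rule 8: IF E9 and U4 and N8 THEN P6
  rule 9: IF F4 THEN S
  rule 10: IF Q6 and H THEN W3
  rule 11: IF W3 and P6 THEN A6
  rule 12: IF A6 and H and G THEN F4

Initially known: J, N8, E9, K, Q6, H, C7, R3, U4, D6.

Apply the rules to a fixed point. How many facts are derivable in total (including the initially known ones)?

20

Round 1: rule 4 [IF K THEN T2]; rule 6 [IF N8 THEN T25]; rule 7 [IF U4 and Q6 THEN L]; rule 8 [IF E9 and U4 and N8 THEN P6]; rule 10 [IF Q6 and H THEN W3]. New: T2, T25, L, P6, W3.
Round 2: rule 3 [IF T2 and C7 THEN G]; rule 11 [IF W3 and P6 THEN A6]. New: G, A6.
Round 3: rule 12 [IF A6 and H and G THEN F4]. New: F4.
Round 4: rule 9 [IF F4 THEN S]. New: S.
Round 5: rule 5 [IF S and D6 THEN V9]. New: V9.
Closure: {A6, C7, D6, E9, F4, G, H, J, K, L, N8, P6, Q6, R3, S, T2, T25, U4, V9, W3} — 20 facts.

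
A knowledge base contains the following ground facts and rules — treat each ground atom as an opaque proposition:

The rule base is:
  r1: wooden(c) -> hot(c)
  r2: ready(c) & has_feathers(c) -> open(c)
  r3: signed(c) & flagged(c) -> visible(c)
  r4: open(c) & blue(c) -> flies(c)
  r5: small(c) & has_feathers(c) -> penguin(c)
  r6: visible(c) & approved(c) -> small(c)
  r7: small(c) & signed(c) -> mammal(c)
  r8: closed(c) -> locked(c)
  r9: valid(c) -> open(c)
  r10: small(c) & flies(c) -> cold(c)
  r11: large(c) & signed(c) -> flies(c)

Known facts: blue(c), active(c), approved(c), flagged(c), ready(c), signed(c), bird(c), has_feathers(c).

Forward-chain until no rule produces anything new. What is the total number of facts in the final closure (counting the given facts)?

15

[1] r2 [ready(c) & has_feathers(c) -> open(c)]; r3 [signed(c) & flagged(c) -> visible(c)]. ⇒ new: open(c), visible(c).
[2] r4 [open(c) & blue(c) -> flies(c)]; r6 [visible(c) & approved(c) -> small(c)]. ⇒ new: flies(c), small(c).
[3] r5 [small(c) & has_feathers(c) -> penguin(c)]; r7 [small(c) & signed(c) -> mammal(c)]; r10 [small(c) & flies(c) -> cold(c)]. ⇒ new: penguin(c), mammal(c), cold(c).
Closure: {active(c), approved(c), bird(c), blue(c), cold(c), flagged(c), flies(c), has_feathers(c), mammal(c), open(c), penguin(c), ready(c), signed(c), small(c), visible(c)} — 15 facts.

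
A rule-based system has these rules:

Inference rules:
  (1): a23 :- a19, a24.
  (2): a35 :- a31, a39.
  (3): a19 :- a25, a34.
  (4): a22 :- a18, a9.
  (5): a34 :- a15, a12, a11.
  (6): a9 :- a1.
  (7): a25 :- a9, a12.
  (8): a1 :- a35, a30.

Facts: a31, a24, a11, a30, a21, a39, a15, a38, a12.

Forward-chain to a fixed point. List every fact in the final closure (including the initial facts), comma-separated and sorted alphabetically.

Round 1 — (2), (5), derive a35, a34.
Round 2 — (8), derive a1.
Round 3 — (6), derive a9.
Round 4 — (7), derive a25.
Round 5 — (3), derive a19.
Round 6 — (1), derive a23.

a1, a11, a12, a15, a19, a21, a23, a24, a25, a30, a31, a34, a35, a38, a39, a9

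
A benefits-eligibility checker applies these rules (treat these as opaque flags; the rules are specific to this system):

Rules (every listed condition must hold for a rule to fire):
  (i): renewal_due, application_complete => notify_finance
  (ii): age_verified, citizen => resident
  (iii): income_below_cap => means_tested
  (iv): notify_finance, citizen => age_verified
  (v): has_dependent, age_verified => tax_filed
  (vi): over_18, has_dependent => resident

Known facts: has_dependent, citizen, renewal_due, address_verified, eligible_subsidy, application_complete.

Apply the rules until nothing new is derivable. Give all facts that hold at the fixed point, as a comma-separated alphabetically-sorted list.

Round 1: (i) [renewal_due, application_complete => notify_finance]. New: notify_finance.
Round 2: (iv) [notify_finance, citizen => age_verified]. New: age_verified.
Round 3: (ii) [age_verified, citizen => resident]; (v) [has_dependent, age_verified => tax_filed]. New: resident, tax_filed.

address_verified, age_verified, application_complete, citizen, eligible_subsidy, has_dependent, notify_finance, renewal_due, resident, tax_filed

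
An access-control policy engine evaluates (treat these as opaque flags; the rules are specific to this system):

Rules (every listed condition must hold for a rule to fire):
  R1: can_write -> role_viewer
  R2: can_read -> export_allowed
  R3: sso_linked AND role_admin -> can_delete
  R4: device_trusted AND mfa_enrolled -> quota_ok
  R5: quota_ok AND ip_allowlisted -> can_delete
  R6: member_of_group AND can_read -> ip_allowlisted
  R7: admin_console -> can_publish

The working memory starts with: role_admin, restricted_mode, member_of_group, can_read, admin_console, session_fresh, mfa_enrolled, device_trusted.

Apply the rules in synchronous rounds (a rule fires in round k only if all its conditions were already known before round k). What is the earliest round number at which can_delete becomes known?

[1] R2 [can_read -> export_allowed]; R4 [device_trusted AND mfa_enrolled -> quota_ok]; R6 [member_of_group AND can_read -> ip_allowlisted]; R7 [admin_console -> can_publish]. ⇒ new: export_allowed, quota_ok, ip_allowlisted, can_publish.
[2] R5 [quota_ok AND ip_allowlisted -> can_delete]. ⇒ new: can_delete.
can_delete first appears in round 2.

2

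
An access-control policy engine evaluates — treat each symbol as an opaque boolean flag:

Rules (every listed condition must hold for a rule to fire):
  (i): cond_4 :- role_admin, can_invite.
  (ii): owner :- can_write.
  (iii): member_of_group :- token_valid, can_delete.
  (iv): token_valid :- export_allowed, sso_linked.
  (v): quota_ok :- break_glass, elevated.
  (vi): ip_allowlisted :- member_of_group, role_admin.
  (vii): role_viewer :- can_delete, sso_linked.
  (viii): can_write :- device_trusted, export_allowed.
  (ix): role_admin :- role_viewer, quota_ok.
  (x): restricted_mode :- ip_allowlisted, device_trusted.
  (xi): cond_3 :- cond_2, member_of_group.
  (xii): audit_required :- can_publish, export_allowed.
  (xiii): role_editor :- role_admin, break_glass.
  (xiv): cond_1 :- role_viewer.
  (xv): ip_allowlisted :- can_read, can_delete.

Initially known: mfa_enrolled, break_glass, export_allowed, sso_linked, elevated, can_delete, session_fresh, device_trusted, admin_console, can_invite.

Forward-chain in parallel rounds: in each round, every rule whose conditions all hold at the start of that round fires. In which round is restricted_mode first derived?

[1] (iv) [token_valid :- export_allowed, sso_linked.]; (v) [quota_ok :- break_glass, elevated.]; (vii) [role_viewer :- can_delete, sso_linked.]; (viii) [can_write :- device_trusted, export_allowed.]. ⇒ new: token_valid, quota_ok, role_viewer, can_write.
[2] (ii) [owner :- can_write.]; (iii) [member_of_group :- token_valid, can_delete.]; (ix) [role_admin :- role_viewer, quota_ok.]; (xiv) [cond_1 :- role_viewer.]. ⇒ new: owner, member_of_group, role_admin, cond_1.
[3] (i) [cond_4 :- role_admin, can_invite.]; (vi) [ip_allowlisted :- member_of_group, role_admin.]; (xiii) [role_editor :- role_admin, break_glass.]. ⇒ new: cond_4, ip_allowlisted, role_editor.
[4] (x) [restricted_mode :- ip_allowlisted, device_trusted.]. ⇒ new: restricted_mode.
restricted_mode first appears in round 4.

4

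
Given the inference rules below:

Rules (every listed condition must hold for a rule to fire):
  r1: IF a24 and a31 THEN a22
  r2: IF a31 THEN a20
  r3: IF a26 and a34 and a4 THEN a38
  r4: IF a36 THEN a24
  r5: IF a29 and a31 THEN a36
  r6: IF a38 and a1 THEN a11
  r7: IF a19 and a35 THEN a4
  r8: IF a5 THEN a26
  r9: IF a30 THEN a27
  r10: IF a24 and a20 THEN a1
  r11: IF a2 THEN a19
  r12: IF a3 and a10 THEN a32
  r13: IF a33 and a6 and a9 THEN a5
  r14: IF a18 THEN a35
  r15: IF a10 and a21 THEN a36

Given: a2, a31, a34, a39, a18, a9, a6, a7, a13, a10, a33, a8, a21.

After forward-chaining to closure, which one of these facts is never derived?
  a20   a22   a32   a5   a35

a32

Round 1 — r2, r11, r13, r14, r15, derive a20, a19, a5, a35, a36.
Round 2 — r4, r7, r8, derive a24, a4, a26.
Round 3 — r1, r3, r10, derive a22, a38, a1.
Round 4 — r6, derive a11.
Derived: a22 (round 3), a20 (round 1), a5 (round 1), a35 (round 1). a32 never appears in any round.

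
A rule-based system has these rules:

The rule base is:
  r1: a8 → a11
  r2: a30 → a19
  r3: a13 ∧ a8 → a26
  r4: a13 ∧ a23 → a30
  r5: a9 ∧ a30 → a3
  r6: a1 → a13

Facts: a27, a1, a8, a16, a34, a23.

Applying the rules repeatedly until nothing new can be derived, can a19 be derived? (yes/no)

Round 1 — r1, r6, derive a11, a13.
Round 2 — r3, r4, derive a26, a30.
Round 3 — r2, derive a19.
a19 appears in round 3, so it is derivable.

yes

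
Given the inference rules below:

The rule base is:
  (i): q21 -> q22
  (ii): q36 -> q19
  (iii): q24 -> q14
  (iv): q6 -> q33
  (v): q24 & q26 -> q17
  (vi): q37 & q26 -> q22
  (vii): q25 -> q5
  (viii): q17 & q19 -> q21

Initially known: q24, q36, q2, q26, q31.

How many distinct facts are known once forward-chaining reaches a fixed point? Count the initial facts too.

10

Round 1: (ii) [q36 -> q19]; (iii) [q24 -> q14]; (v) [q24 & q26 -> q17]. Adds q19, q14, q17.
Round 2: (viii) [q17 & q19 -> q21]. Adds q21.
Round 3: (i) [q21 -> q22]. Adds q22.
Closure: {q14, q17, q19, q2, q21, q22, q24, q26, q31, q36} — 10 facts.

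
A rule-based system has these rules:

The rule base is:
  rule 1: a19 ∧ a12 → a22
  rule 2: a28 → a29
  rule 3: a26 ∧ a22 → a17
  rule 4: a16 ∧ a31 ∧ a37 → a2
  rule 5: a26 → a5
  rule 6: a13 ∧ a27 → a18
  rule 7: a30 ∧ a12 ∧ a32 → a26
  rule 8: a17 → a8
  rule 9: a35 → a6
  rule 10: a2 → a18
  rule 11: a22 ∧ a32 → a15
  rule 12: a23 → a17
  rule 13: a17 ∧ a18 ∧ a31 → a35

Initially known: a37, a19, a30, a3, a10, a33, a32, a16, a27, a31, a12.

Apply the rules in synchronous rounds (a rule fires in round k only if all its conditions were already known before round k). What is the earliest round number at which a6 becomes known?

Round 1: rule 1 [a19 ∧ a12 → a22]; rule 4 [a16 ∧ a31 ∧ a37 → a2]; rule 7 [a30 ∧ a12 ∧ a32 → a26]. Adds a22, a2, a26.
Round 2: rule 3 [a26 ∧ a22 → a17]; rule 5 [a26 → a5]; rule 10 [a2 → a18]; rule 11 [a22 ∧ a32 → a15]. Adds a17, a5, a18, a15.
Round 3: rule 8 [a17 → a8]; rule 13 [a17 ∧ a18 ∧ a31 → a35]. Adds a8, a35.
Round 4: rule 9 [a35 → a6]. Adds a6.
a6 first appears in round 4.

4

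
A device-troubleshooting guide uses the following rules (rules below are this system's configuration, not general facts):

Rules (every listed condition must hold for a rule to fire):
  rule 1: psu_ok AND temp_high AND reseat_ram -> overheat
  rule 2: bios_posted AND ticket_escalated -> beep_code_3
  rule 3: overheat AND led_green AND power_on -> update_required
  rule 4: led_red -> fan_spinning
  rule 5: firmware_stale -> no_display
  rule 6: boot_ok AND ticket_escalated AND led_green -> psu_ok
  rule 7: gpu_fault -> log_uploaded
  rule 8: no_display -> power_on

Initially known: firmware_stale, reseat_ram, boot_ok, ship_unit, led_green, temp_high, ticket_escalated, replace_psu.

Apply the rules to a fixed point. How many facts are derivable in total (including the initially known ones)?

Round 1 — rule 5, rule 6, derive no_display, psu_ok.
Round 2 — rule 1, rule 8, derive overheat, power_on.
Round 3 — rule 3, derive update_required.
Closure: {boot_ok, firmware_stale, led_green, no_display, overheat, power_on, psu_ok, replace_psu, reseat_ram, ship_unit, temp_high, ticket_escalated, update_required} — 13 facts.

13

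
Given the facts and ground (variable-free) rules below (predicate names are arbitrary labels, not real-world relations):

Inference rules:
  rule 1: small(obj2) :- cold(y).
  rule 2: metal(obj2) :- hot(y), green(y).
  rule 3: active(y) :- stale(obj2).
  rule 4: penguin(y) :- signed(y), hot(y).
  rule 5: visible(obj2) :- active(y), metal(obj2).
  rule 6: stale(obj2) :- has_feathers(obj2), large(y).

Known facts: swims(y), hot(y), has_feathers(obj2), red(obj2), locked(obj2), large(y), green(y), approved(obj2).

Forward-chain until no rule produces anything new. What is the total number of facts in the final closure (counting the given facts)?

12

Round 1 fires rule 2, rule 6, giving metal(obj2), stale(obj2).
Round 2 fires rule 3, giving active(y).
Round 3 fires rule 5, giving visible(obj2).
Closure: {active(y), approved(obj2), green(y), has_feathers(obj2), hot(y), large(y), locked(obj2), metal(obj2), red(obj2), stale(obj2), swims(y), visible(obj2)} — 12 facts.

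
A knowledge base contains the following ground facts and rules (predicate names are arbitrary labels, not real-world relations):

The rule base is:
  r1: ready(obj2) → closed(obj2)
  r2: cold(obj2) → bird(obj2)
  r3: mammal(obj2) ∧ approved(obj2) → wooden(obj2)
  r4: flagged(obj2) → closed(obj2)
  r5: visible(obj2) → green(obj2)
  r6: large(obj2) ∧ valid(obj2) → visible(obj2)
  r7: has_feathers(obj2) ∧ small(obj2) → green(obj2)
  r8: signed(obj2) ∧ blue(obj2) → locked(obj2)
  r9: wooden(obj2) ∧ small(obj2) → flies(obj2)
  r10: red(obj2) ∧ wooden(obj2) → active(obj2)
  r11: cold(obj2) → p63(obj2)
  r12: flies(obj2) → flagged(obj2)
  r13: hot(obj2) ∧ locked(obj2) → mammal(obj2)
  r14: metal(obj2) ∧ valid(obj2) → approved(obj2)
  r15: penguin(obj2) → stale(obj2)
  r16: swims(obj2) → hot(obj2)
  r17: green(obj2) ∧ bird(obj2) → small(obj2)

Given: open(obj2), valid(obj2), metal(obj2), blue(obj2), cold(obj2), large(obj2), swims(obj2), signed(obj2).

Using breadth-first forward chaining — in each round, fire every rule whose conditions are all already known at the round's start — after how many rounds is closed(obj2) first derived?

6

Round 1: r2 [cold(obj2) → bird(obj2)]; r6 [large(obj2) ∧ valid(obj2) → visible(obj2)]; r8 [signed(obj2) ∧ blue(obj2) → locked(obj2)]; r11 [cold(obj2) → p63(obj2)]; r14 [metal(obj2) ∧ valid(obj2) → approved(obj2)]; r16 [swims(obj2) → hot(obj2)]. Adds bird(obj2), visible(obj2), locked(obj2), p63(obj2), approved(obj2), hot(obj2).
Round 2: r5 [visible(obj2) → green(obj2)]; r13 [hot(obj2) ∧ locked(obj2) → mammal(obj2)]. Adds green(obj2), mammal(obj2).
Round 3: r3 [mammal(obj2) ∧ approved(obj2) → wooden(obj2)]; r17 [green(obj2) ∧ bird(obj2) → small(obj2)]. Adds wooden(obj2), small(obj2).
Round 4: r9 [wooden(obj2) ∧ small(obj2) → flies(obj2)]. Adds flies(obj2).
Round 5: r12 [flies(obj2) → flagged(obj2)]. Adds flagged(obj2).
Round 6: r4 [flagged(obj2) → closed(obj2)]. Adds closed(obj2).
closed(obj2) first appears in round 6.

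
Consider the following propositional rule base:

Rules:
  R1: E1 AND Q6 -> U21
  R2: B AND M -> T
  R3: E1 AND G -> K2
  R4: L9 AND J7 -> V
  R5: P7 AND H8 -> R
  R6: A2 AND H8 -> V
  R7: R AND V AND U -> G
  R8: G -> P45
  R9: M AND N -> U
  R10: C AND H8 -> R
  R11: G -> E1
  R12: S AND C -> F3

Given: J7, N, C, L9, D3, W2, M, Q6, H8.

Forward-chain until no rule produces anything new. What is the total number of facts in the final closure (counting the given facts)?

Round 1: R4 [L9 AND J7 -> V]; R9 [M AND N -> U]; R10 [C AND H8 -> R]. Adds V, U, R.
Round 2: R7 [R AND V AND U -> G]. Adds G.
Round 3: R8 [G -> P45]; R11 [G -> E1]. Adds P45, E1.
Round 4: R1 [E1 AND Q6 -> U21]; R3 [E1 AND G -> K2]. Adds U21, K2.
Closure: {C, D3, E1, G, H8, J7, K2, L9, M, N, P45, Q6, R, U, U21, V, W2} — 17 facts.

17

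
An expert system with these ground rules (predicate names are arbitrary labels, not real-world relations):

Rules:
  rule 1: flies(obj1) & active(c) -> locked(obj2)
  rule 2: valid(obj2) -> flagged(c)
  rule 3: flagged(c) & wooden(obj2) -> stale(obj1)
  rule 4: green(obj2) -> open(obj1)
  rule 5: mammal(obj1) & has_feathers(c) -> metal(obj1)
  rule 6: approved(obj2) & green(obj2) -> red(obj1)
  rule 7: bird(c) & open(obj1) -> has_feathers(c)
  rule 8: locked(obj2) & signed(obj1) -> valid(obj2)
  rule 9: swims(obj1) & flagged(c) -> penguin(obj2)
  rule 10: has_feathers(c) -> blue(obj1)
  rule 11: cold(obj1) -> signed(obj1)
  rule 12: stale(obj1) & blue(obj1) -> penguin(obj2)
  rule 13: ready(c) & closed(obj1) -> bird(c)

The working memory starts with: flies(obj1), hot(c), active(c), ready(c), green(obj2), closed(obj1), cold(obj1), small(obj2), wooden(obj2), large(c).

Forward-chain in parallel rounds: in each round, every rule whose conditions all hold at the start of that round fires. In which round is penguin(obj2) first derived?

Round 1: rule 1 [flies(obj1) & active(c) -> locked(obj2)]; rule 4 [green(obj2) -> open(obj1)]; rule 11 [cold(obj1) -> signed(obj1)]; rule 13 [ready(c) & closed(obj1) -> bird(c)]. New: locked(obj2), open(obj1), signed(obj1), bird(c).
Round 2: rule 7 [bird(c) & open(obj1) -> has_feathers(c)]; rule 8 [locked(obj2) & signed(obj1) -> valid(obj2)]. New: has_feathers(c), valid(obj2).
Round 3: rule 2 [valid(obj2) -> flagged(c)]; rule 10 [has_feathers(c) -> blue(obj1)]. New: flagged(c), blue(obj1).
Round 4: rule 3 [flagged(c) & wooden(obj2) -> stale(obj1)]. New: stale(obj1).
Round 5: rule 12 [stale(obj1) & blue(obj1) -> penguin(obj2)]. New: penguin(obj2).
penguin(obj2) first appears in round 5.

5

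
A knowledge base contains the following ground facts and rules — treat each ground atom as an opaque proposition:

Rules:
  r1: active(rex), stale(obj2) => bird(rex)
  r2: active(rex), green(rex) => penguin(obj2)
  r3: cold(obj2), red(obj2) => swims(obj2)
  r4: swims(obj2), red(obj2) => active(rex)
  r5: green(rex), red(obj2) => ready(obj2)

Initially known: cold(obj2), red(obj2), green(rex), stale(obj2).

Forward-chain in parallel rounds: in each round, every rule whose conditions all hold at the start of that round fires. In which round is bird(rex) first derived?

Round 1 — r3, r5, derive swims(obj2), ready(obj2).
Round 2 — r4, derive active(rex).
Round 3 — r1, r2, derive bird(rex), penguin(obj2).
bird(rex) first appears in round 3.

3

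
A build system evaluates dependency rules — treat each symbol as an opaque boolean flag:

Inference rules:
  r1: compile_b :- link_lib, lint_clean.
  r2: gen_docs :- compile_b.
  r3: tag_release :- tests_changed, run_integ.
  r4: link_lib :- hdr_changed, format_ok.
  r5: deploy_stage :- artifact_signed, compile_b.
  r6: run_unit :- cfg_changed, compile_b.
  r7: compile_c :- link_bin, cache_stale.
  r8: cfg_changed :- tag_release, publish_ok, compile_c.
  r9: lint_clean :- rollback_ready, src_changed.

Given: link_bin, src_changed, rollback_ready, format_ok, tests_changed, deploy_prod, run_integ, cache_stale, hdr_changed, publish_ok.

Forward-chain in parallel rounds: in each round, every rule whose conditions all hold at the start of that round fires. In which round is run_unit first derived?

3

Round 1: r3 [tag_release :- tests_changed, run_integ.]; r4 [link_lib :- hdr_changed, format_ok.]; r7 [compile_c :- link_bin, cache_stale.]; r9 [lint_clean :- rollback_ready, src_changed.]. New: tag_release, link_lib, compile_c, lint_clean.
Round 2: r1 [compile_b :- link_lib, lint_clean.]; r8 [cfg_changed :- tag_release, publish_ok, compile_c.]. New: compile_b, cfg_changed.
Round 3: r2 [gen_docs :- compile_b.]; r6 [run_unit :- cfg_changed, compile_b.]. New: gen_docs, run_unit.
run_unit first appears in round 3.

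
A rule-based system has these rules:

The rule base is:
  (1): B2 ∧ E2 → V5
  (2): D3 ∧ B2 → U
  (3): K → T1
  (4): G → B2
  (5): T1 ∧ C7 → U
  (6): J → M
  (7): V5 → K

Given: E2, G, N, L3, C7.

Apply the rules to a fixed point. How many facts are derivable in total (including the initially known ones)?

10

Round 1: (4) [G → B2]. Adds B2.
Round 2: (1) [B2 ∧ E2 → V5]. Adds V5.
Round 3: (7) [V5 → K]. Adds K.
Round 4: (3) [K → T1]. Adds T1.
Round 5: (5) [T1 ∧ C7 → U]. Adds U.
Closure: {B2, C7, E2, G, K, L3, N, T1, U, V5} — 10 facts.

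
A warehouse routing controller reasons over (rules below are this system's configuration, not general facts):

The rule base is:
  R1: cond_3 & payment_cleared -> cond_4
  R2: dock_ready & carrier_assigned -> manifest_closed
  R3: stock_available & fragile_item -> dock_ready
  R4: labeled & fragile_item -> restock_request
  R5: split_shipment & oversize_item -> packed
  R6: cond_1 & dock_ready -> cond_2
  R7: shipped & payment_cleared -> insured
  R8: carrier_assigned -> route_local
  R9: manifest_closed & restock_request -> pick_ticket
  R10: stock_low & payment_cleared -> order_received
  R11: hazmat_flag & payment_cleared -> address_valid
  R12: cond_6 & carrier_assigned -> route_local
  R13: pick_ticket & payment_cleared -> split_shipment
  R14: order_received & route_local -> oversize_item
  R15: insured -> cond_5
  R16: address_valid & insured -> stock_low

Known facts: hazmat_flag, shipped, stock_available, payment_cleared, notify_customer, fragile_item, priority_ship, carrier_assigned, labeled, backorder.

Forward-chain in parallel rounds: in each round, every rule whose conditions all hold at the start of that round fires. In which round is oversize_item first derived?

Round 1: R3 [stock_available & fragile_item -> dock_ready]; R4 [labeled & fragile_item -> restock_request]; R7 [shipped & payment_cleared -> insured]; R8 [carrier_assigned -> route_local]; R11 [hazmat_flag & payment_cleared -> address_valid]. Adds dock_ready, restock_request, insured, route_local, address_valid.
Round 2: R2 [dock_ready & carrier_assigned -> manifest_closed]; R15 [insured -> cond_5]; R16 [address_valid & insured -> stock_low]. Adds manifest_closed, cond_5, stock_low.
Round 3: R9 [manifest_closed & restock_request -> pick_ticket]; R10 [stock_low & payment_cleared -> order_received]. Adds pick_ticket, order_received.
Round 4: R13 [pick_ticket & payment_cleared -> split_shipment]; R14 [order_received & route_local -> oversize_item]. Adds split_shipment, oversize_item.
oversize_item first appears in round 4.

4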